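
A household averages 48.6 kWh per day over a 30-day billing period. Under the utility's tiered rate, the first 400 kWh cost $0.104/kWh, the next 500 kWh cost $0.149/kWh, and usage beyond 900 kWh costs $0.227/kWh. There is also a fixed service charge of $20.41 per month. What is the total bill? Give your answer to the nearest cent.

$263.18

Usage = 48.6 kWh/day × 30 days = 1458 kWh
First 400 kWh × $0.104 = $41.60
Next 500 kWh × $0.149 = $74.50
Remaining 558 kWh × $0.227 = $126.67
Energy charge = $242.77; + service $20.41 = $263.18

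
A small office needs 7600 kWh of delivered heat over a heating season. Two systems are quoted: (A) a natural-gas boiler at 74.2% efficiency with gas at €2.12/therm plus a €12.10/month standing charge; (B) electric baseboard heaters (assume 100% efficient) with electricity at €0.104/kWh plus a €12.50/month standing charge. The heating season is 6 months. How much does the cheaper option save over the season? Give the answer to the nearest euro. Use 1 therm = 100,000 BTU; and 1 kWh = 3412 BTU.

€52

Heat load = 7600 kWh × 3412 = 25,931,200 BTU
Gas: input = 25,931,200 / 0.742 = 34,947,709 BTU = 349.5 therm → 349.5 × €2.12 = €740.89; + 6 × €12.10 standing = €813.49
Electric: 25,931,200 BTU / 3412 = 7,600 kWh → × €0.104 = €790.40; + 6 × €12.50 standing = €865.40
Difference = |€813.49 − €865.40| = €51.91 ≈ €52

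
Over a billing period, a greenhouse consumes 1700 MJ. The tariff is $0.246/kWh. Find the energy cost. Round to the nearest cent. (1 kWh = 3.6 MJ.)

1700 MJ × (0.27778 kWh/MJ) = 472.2 kWh
Cost = 472.2 kWh × $0.246/kWh = $116.17

$116.17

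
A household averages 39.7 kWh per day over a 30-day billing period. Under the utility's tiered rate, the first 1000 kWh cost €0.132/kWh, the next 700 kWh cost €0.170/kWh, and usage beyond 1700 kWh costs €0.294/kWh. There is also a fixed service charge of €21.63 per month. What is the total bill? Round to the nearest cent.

€186.10

Usage = 39.7 kWh/day × 30 days = 1191 kWh
First 1000 kWh × €0.132 = €132.00
Next 191 kWh × €0.170 = €32.47
Remaining tier: 0 kWh (not reached)
Energy charge = €164.47; + service €21.63 = €186.10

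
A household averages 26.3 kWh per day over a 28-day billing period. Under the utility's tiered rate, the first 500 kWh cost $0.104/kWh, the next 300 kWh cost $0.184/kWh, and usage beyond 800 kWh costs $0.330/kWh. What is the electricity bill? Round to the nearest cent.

Usage = 26.3 kWh/day × 28 days = 736.4 kWh
First 500 kWh × $0.104 = $52.00
Next 236.4 kWh × $0.184 = $43.50
Remaining tier: 0 kWh (not reached)
Total = $95.50

$95.50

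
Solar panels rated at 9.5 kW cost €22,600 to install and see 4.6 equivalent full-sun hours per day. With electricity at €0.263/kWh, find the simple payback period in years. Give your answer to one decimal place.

Daily generation = 9.5 kW × 4.6 h = 43.7 kWh
Annual generation = 43.7 × 365 = 15950 kWh
Annual savings = 15950 × €0.263 = €4,194.98
Payback = €22,600 / €4,194.98 = 5.39 years

5.4 years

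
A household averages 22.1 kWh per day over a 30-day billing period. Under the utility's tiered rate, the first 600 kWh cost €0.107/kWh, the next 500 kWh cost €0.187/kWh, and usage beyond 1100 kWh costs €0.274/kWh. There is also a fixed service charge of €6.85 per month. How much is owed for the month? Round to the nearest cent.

Usage = 22.1 kWh/day × 30 days = 663 kWh
First 600 kWh × €0.107 = €64.20
Next 63 kWh × €0.187 = €11.78
Remaining tier: 0 kWh (not reached)
Energy charge = €75.98; + service €6.85 = €82.83

€82.83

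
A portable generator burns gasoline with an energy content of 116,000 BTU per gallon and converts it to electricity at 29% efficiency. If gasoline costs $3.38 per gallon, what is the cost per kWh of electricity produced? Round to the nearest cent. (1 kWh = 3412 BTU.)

Electrical output per gallon = 116,000 BTU × 0.29 / 3412 BTU/kWh = 9.859 kWh
Cost per kWh = $3.38 / 9.859 kWh = $0.343

$0.34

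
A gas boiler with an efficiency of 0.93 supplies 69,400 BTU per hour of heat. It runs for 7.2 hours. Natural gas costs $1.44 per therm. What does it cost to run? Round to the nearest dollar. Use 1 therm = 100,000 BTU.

Heat delivered = 69,400 BTU/h × 7.2 h = 499,680 BTU
Gas input = 499,680 / 0.93 = 537,290 BTU
= 537,290 / 100,000 = 5.373 therm
Cost = 5.373 × $1.44/therm = $7.74 ≈ $8

$8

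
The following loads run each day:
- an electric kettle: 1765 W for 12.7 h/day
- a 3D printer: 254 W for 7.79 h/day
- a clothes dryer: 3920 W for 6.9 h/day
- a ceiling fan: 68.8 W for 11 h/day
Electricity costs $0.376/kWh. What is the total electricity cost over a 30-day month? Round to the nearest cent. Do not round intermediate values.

$588.80

electric kettle: 1765 W × 12.7 h × 30 d = 672,465 Wh = 672.5 kWh
3D printer: 254 W × 7.79 h × 30 d = 59,360 Wh = 59.36 kWh
clothes dryer: 3920 W × 6.9 h × 30 d = 811,440 Wh = 811.4 kWh
ceiling fan: 68.8 W × 11 h × 30 d = 22,704 Wh = 22.7 kWh
Total energy = 672.5 + 59.36 + 811.4 + 22.7 = 1,566 kWh
Cost = 1,566 kWh × $0.376 = $588.80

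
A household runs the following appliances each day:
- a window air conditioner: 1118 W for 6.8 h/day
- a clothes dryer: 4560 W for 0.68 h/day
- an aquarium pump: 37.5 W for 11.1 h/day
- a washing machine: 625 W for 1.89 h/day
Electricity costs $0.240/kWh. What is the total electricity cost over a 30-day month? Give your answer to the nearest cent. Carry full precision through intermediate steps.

window air conditioner: 1118 W × 6.8 h × 30 d = 228,072 Wh = 228.1 kWh
clothes dryer: 4560 W × 0.68 h × 30 d = 93,024 Wh = 93.02 kWh
aquarium pump: 37.5 W × 11.1 h × 30 d = 12,488 Wh = 12.49 kWh
washing machine: 625 W × 1.89 h × 30 d = 35,438 Wh = 35.44 kWh
Total energy = 228.1 + 93.02 + 12.49 + 35.44 = 369 kWh
Cost = 369 kWh × $0.240 = $88.57

$88.57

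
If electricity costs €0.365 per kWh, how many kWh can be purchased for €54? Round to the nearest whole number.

148 kWh

€54 / €0.365 per kWh = 147.9 kWh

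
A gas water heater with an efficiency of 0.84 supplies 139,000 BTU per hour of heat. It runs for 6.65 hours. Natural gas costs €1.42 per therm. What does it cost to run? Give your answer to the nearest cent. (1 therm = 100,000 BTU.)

Heat delivered = 139,000 BTU/h × 6.65 h = 924,350 BTU
Gas input = 924,350 / 0.84 = 1,100,417 BTU
= 1,100,417 / 100,000 = 11 therm
Cost = 11 × €1.42/therm = €15.63

€15.63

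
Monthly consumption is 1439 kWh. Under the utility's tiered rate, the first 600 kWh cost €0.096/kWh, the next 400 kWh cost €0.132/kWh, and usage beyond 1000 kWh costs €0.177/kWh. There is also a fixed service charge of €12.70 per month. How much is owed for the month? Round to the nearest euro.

€201

First 600 kWh × €0.096 = €57.60
Next 400 kWh × €0.132 = €52.80
Remaining 439 kWh × €0.177 = €77.70
Energy charge = €188.10; + service €12.70 = €200.80 ≈ €201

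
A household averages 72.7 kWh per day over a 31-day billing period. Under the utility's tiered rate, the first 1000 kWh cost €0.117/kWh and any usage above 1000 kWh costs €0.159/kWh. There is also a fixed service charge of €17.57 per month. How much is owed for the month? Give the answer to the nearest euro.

Usage = 72.7 kWh/day × 31 days = 2253.7 kWh
First 1000 kWh × €0.117 = €117.00
Remaining 1253.7 kWh × €0.159 = €199.34
Energy charge = €316.34; + service €17.57 = €333.91 ≈ €334

€334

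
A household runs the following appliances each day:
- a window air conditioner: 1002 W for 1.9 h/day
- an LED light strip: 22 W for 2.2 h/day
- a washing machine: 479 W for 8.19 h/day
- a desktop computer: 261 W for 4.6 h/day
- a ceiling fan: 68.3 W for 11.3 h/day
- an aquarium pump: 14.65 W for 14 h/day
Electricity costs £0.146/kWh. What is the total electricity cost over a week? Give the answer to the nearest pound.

window air conditioner: 1002 W × 1.9 h × 7 d = 13,327 Wh = 13.33 kWh
LED light strip: 22 W × 2.2 h × 7 d = 339 Wh = 0.3388 kWh
washing machine: 479 W × 8.19 h × 7 d = 27,461 Wh = 27.46 kWh
desktop computer: 261 W × 4.6 h × 7 d = 8,404 Wh = 8.404 kWh
ceiling fan: 68.3 W × 11.3 h × 7 d = 5,403 Wh = 5.403 kWh
aquarium pump: 14.65 W × 14 h × 7 d = 1,436 Wh = 1.436 kWh
Total energy = 13.33 + 0.3388 + 27.46 + 8.404 + 5.403 + 1.436 = 56.37 kWh
Cost = 56.37 kWh × £0.146 = £8.23 ≈ £8

£8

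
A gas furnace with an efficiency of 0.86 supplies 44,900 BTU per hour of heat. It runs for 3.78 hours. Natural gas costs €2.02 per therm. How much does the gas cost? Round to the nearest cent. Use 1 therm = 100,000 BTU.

Heat delivered = 44,900 BTU/h × 3.78 h = 169,722 BTU
Gas input = 169,722 / 0.86 = 197,351 BTU
= 197,351 / 100,000 = 1.974 therm
Cost = 1.974 × €2.02/therm = €3.99

€3.99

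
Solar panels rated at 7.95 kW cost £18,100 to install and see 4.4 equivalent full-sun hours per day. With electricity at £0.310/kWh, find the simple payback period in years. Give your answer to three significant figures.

4.57 years

Daily generation = 7.95 kW × 4.4 h = 34.98 kWh
Annual generation = 34.98 × 365 = 12768 kWh
Annual savings = 12768 × £0.310 = £3,957.99
Payback = £18,100 / £3,957.99 = 4.57 years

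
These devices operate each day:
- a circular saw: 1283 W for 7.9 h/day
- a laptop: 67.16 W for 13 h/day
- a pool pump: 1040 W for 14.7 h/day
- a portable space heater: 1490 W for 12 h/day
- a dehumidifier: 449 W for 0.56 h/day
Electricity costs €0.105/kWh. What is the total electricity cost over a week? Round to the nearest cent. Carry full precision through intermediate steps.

circular saw: 1283 W × 7.9 h × 7 d = 70,950 Wh = 70.95 kWh
laptop: 67.16 W × 13 h × 7 d = 6,112 Wh = 6.112 kWh
pool pump: 1040 W × 14.7 h × 7 d = 107,016 Wh = 107 kWh
portable space heater: 1490 W × 12 h × 7 d = 125,160 Wh = 125.2 kWh
dehumidifier: 449 W × 0.56 h × 7 d = 1,760 Wh = 1.76 kWh
Total energy = 70.95 + 6.112 + 107 + 125.2 + 1.76 = 311 kWh
Cost = 311 kWh × €0.105 = €32.65

€32.65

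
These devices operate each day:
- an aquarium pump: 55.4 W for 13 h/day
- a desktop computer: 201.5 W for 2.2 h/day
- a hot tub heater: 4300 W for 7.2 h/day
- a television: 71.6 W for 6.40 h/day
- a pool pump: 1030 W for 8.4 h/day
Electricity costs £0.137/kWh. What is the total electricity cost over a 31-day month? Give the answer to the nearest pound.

aquarium pump: 55.4 W × 13 h × 31 d = 22,326 Wh = 22.33 kWh
desktop computer: 201.5 W × 2.2 h × 31 d = 13,742 Wh = 13.74 kWh
hot tub heater: 4300 W × 7.2 h × 31 d = 959,760 Wh = 959.8 kWh
television: 71.6 W × 6.40 h × 31 d = 14,205 Wh = 14.21 kWh
pool pump: 1030 W × 8.4 h × 31 d = 268,212 Wh = 268.2 kWh
Total energy = 22.33 + 13.74 + 959.8 + 14.21 + 268.2 = 1,278 kWh
Cost = 1,278 kWh × £0.137 = £175.12 ≈ £175

£175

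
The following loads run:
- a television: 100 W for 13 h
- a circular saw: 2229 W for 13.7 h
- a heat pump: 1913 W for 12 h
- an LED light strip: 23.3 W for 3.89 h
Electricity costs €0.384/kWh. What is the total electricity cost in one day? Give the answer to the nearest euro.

€21

television: 100 W × 13 h = 1,300 Wh = 1.3 kWh
circular saw: 2229 W × 13.7 h = 30,537 Wh = 30.54 kWh
heat pump: 1913 W × 12 h = 22,956 Wh = 22.96 kWh
LED light strip: 23.3 W × 3.89 h = 91 Wh = 0.09064 kWh
Total energy = 1.3 + 30.54 + 22.96 + 0.09064 = 54.88 kWh
Cost = 54.88 kWh × €0.384 = €21.08 ≈ €21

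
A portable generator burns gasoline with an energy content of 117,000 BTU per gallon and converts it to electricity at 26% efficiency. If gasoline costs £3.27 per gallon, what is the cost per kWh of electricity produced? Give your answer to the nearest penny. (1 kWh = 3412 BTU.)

Electrical output per gallon = 117,000 BTU × 0.26 / 3412 BTU/kWh = 8.916 kWh
Cost per kWh = £3.27 / 8.916 kWh = £0.367

£0.37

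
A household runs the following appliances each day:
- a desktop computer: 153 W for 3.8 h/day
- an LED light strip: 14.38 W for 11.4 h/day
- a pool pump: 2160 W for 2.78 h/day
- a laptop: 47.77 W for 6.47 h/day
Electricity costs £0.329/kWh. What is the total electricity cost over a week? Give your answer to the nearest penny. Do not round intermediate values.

£16.26

desktop computer: 153 W × 3.8 h × 7 d = 4,070 Wh = 4.07 kWh
LED light strip: 14.38 W × 11.4 h × 7 d = 1,148 Wh = 1.148 kWh
pool pump: 2160 W × 2.78 h × 7 d = 42,034 Wh = 42.03 kWh
laptop: 47.77 W × 6.47 h × 7 d = 2,164 Wh = 2.164 kWh
Total energy = 4.07 + 1.148 + 42.03 + 2.164 = 49.41 kWh
Cost = 49.41 kWh × £0.329 = £16.26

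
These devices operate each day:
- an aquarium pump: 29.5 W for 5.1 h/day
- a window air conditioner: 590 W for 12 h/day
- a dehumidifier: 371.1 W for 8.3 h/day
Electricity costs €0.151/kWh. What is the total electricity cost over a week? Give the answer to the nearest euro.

€11

aquarium pump: 29.5 W × 5.1 h × 7 d = 1,053 Wh = 1.053 kWh
window air conditioner: 590 W × 12 h × 7 d = 49,560 Wh = 49.56 kWh
dehumidifier: 371.1 W × 8.3 h × 7 d = 21,561 Wh = 21.56 kWh
Total energy = 1.053 + 49.56 + 21.56 = 72.17 kWh
Cost = 72.17 kWh × €0.151 = €10.90 ≈ €11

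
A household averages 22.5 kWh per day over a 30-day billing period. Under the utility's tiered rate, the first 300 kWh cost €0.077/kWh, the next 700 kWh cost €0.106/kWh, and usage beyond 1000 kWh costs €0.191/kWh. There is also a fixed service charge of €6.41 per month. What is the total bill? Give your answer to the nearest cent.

Usage = 22.5 kWh/day × 30 days = 675 kWh
First 300 kWh × €0.077 = €23.10
Next 375 kWh × €0.106 = €39.75
Remaining tier: 0 kWh (not reached)
Energy charge = €62.85; + service €6.41 = €69.26

€69.26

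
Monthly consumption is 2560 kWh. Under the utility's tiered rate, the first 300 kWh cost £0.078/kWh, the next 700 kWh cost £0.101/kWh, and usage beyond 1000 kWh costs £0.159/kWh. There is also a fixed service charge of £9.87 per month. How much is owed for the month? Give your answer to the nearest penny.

£352.01

First 300 kWh × £0.078 = £23.40
Next 700 kWh × £0.101 = £70.70
Remaining 1560 kWh × £0.159 = £248.04
Energy charge = £342.14; + service £9.87 = £352.01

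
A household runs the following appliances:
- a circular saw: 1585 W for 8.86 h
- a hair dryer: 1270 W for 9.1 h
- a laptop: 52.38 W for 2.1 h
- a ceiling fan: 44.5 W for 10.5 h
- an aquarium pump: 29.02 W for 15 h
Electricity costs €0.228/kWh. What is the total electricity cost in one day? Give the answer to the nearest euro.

circular saw: 1585 W × 8.86 h = 14,043 Wh = 14.04 kWh
hair dryer: 1270 W × 9.1 h = 11,557 Wh = 11.56 kWh
laptop: 52.38 W × 2.1 h = 110 Wh = 0.11 kWh
ceiling fan: 44.5 W × 10.5 h = 467 Wh = 0.4672 kWh
aquarium pump: 29.02 W × 15 h = 435 Wh = 0.4353 kWh
Total energy = 14.04 + 11.56 + 0.11 + 0.4672 + 0.4353 = 26.61 kWh
Cost = 26.61 kWh × €0.228 = €6.07 ≈ €6

€6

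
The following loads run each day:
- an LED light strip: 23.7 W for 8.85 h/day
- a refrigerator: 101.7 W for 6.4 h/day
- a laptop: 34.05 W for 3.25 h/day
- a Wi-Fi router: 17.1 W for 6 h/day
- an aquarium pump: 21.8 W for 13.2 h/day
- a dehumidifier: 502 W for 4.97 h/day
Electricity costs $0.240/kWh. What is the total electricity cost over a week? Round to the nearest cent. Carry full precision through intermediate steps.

LED light strip: 23.7 W × 8.85 h × 7 d = 1,468 Wh = 1.468 kWh
refrigerator: 101.7 W × 6.4 h × 7 d = 4,556 Wh = 4.556 kWh
laptop: 34.05 W × 3.25 h × 7 d = 775 Wh = 0.7746 kWh
Wi-Fi router: 17.1 W × 6 h × 7 d = 718 Wh = 0.7182 kWh
aquarium pump: 21.8 W × 13.2 h × 7 d = 2,014 Wh = 2.014 kWh
dehumidifier: 502 W × 4.97 h × 7 d = 17,465 Wh = 17.46 kWh
Total energy = 1.468 + 4.556 + 0.7746 + 0.7182 + 2.014 + 17.46 = 27 kWh
Cost = 27 kWh × $0.240 = $6.48

$6.48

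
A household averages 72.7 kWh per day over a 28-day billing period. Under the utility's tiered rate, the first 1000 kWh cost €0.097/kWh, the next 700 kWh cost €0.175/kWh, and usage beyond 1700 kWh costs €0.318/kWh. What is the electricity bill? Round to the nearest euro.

€326

Usage = 72.7 kWh/day × 28 days = 2035.6 kWh
First 1000 kWh × €0.097 = €97.00
Next 700 kWh × €0.175 = €122.50
Remaining 335.6 kWh × €0.318 = €106.72
Total = €326.22 ≈ €326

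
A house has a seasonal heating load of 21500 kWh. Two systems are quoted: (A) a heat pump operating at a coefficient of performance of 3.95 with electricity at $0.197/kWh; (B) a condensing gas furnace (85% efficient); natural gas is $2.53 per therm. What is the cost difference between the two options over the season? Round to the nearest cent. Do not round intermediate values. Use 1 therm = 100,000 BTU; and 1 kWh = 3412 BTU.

$1111.20

Heat load = 21500 kWh × 3412 = 73,358,000 BTU
Gas: input = 73,358,000 / 0.85 = 86,303,529 BTU = 863 therm → 863 × $2.53 = $2,183.48
Heat pump: 73,358,000 BTU / 3412 = 21,500 kWh heat; / 3.95 = 5,443 kWh in → × $0.197 = $1,072.28
Difference = |$2,183.48 − $1,072.28| = $1,111.20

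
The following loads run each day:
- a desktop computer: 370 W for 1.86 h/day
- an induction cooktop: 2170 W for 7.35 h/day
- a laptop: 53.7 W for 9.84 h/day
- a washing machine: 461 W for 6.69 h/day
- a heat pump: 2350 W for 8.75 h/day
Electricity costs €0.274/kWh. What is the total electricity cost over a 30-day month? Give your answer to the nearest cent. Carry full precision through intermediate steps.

€335.48

desktop computer: 370 W × 1.86 h × 30 d = 20,646 Wh = 20.65 kWh
induction cooktop: 2170 W × 7.35 h × 30 d = 478,485 Wh = 478.5 kWh
laptop: 53.7 W × 9.84 h × 30 d = 15,852 Wh = 15.85 kWh
washing machine: 461 W × 6.69 h × 30 d = 92,523 Wh = 92.52 kWh
heat pump: 2350 W × 8.75 h × 30 d = 616,875 Wh = 616.9 kWh
Total energy = 20.65 + 478.5 + 15.85 + 92.52 + 616.9 = 1,224 kWh
Cost = 1,224 kWh × €0.274 = €335.48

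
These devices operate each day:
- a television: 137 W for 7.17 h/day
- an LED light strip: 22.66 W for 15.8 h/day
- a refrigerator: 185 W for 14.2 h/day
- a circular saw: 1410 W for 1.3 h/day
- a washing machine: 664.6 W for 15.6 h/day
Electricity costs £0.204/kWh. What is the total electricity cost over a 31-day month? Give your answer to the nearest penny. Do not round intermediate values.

television: 137 W × 7.17 h × 31 d = 30,451 Wh = 30.45 kWh
LED light strip: 22.66 W × 15.8 h × 31 d = 11,099 Wh = 11.1 kWh
refrigerator: 185 W × 14.2 h × 31 d = 81,437 Wh = 81.44 kWh
circular saw: 1410 W × 1.3 h × 31 d = 56,823 Wh = 56.82 kWh
washing machine: 664.6 W × 15.6 h × 31 d = 321,401 Wh = 321.4 kWh
Total energy = 30.45 + 11.1 + 81.44 + 56.82 + 321.4 = 501.2 kWh
Cost = 501.2 kWh × £0.204 = £102.25

£102.25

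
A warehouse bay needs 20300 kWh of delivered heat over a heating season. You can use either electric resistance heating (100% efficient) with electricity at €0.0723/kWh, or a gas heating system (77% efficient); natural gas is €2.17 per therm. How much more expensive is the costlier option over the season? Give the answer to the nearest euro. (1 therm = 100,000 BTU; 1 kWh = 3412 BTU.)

€484

Heat load = 20300 kWh × 3412 = 69,263,600 BTU
Gas: input = 69,263,600 / 0.77 = 89,952,727 BTU = 899.5 therm → 899.5 × €2.17 = €1,951.97
Electric: 69,263,600 BTU / 3412 = 20,300 kWh → × €0.0723 = €1,467.69
Difference = |€1,951.97 − €1,467.69| = €484.28 ≈ €484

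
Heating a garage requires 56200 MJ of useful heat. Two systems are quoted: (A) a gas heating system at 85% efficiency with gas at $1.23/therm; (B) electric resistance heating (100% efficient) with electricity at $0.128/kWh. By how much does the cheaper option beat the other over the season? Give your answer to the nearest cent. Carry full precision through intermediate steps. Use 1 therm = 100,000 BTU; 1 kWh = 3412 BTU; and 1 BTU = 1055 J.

Heat load = 56200 MJ = 56,200,000,000 J / 1055 = 53,270,142 BTU
Gas: input = 53,270,142 / 0.85 = 62,670,756 BTU = 626.7 therm → 626.7 × $1.23 = $770.85
Electric: 53,270,142 BTU / 3412 = 15,610 kWh → × $0.128 = $1,998.41
Difference = |$770.85 − $1,998.41| = $1,227.56

$1227.56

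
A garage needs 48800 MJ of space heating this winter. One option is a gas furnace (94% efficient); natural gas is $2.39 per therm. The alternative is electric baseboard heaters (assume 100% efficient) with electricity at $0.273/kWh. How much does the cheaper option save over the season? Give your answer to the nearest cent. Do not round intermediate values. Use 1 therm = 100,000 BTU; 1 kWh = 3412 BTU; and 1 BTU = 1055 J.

Heat load = 48800 MJ = 48,800,000,000 J / 1055 = 46,255,924 BTU
Gas: input = 46,255,924 / 0.94 = 49,208,430 BTU = 492.1 therm → 492.1 × $2.39 = $1,176.08
Electric: 46,255,924 BTU / 3412 = 13,560 kWh → × $0.273 = $3,701.02
Difference = |$1,176.08 − $3,701.02| = $2,524.93

$2524.93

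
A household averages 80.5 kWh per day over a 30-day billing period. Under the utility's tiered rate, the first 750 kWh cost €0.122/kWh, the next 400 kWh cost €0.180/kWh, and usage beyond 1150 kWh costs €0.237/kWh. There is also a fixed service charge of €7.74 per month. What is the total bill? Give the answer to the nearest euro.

€471

Usage = 80.5 kWh/day × 30 days = 2415 kWh
First 750 kWh × €0.122 = €91.50
Next 400 kWh × €0.180 = €72.00
Remaining 1265 kWh × €0.237 = €299.81
Energy charge = €463.31; + service €7.74 = €471.05 ≈ €471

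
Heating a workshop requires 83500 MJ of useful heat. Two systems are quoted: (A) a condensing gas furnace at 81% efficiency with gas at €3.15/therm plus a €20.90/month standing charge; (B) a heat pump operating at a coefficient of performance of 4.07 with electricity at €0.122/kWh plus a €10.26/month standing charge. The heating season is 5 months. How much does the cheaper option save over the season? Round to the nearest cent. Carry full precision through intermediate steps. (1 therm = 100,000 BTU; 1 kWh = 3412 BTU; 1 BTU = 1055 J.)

€2435.81

Heat load = 83500 MJ = 83,500,000,000 J / 1055 = 79,146,919 BTU
Gas: input = 79,146,919 / 0.81 = 97,712,246 BTU = 977.1 therm → 977.1 × €3.15 = €3,077.94; + 5 × €20.90 standing = €3,182.44
Heat pump: 79,146,919 BTU / 3412 = 23,200 kWh heat; / 4.07 = 5,699 kWh in → × €0.122 = €695.33; + 5 × €10.26 standing = €746.63
Difference = |€3,182.44 − €746.63| = €2,435.81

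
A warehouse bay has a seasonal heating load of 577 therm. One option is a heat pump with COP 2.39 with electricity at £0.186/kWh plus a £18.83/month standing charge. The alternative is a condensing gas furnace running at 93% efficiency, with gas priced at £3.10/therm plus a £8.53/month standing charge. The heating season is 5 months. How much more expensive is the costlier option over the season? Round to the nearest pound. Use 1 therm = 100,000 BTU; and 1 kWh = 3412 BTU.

Heat load = 577 therm × 100,000 = 57,700,000 BTU
Gas: input = 57,700,000 / 0.93 = 62,043,011 BTU = 620.4 therm → 620.4 × £3.10 = £1,923.33; + 5 × £8.53 standing = £1,965.98
Heat pump: 57,700,000 BTU / 3412 = 16,910 kWh heat; / 2.39 = 7,076 kWh in → × £0.186 = £1,316.08; + 5 × £18.83 standing = £1,410.23
Difference = |£1,965.98 − £1,410.23| = £555.75 ≈ £556

£556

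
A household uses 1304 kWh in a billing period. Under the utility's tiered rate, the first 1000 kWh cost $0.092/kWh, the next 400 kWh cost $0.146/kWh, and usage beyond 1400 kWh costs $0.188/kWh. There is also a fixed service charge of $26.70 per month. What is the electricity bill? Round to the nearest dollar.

$163

First 1000 kWh × $0.092 = $92.00
Next 304 kWh × $0.146 = $44.38
Remaining tier: 0 kWh (not reached)
Energy charge = $136.38; + service $26.70 = $163.08 ≈ $163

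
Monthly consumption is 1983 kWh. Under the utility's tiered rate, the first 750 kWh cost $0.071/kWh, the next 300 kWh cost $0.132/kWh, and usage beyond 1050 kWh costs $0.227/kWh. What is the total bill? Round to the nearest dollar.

$305

First 750 kWh × $0.071 = $53.25
Next 300 kWh × $0.132 = $39.60
Remaining 933 kWh × $0.227 = $211.79
Total = $304.64 ≈ $305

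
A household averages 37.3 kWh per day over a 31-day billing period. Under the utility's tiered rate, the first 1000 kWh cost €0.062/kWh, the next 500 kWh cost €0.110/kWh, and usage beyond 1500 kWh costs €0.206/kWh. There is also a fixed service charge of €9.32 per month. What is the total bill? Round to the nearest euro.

Usage = 37.3 kWh/day × 31 days = 1156.3 kWh
First 1000 kWh × €0.062 = €62.00
Next 156.3 kWh × €0.110 = €17.19
Remaining tier: 0 kWh (not reached)
Energy charge = €79.19; + service €9.32 = €88.51 ≈ €89

€89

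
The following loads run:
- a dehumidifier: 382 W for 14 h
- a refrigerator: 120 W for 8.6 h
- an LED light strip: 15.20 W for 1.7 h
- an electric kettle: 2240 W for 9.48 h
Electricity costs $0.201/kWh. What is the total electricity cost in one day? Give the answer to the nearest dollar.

dehumidifier: 382 W × 14 h = 5,348 Wh = 5.348 kWh
refrigerator: 120 W × 8.6 h = 1,032 Wh = 1.032 kWh
LED light strip: 15.20 W × 1.7 h = 26 Wh = 0.02584 kWh
electric kettle: 2240 W × 9.48 h = 21,235 Wh = 21.24 kWh
Total energy = 5.348 + 1.032 + 0.02584 + 21.24 = 27.64 kWh
Cost = 27.64 kWh × $0.201 = $5.56 ≈ $6

$6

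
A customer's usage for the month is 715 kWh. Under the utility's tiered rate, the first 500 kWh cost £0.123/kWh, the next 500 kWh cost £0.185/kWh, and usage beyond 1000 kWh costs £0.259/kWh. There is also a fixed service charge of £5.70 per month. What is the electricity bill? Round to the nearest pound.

First 500 kWh × £0.123 = £61.50
Next 215 kWh × £0.185 = £39.77
Remaining tier: 0 kWh (not reached)
Energy charge = £101.28; + service £5.70 = £106.98 ≈ £107

£107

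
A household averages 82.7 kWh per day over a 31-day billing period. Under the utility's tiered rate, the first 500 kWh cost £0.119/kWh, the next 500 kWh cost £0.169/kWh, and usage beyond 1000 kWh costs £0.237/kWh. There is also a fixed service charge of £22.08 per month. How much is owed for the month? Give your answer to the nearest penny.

£536.68

Usage = 82.7 kWh/day × 31 days = 2563.7 kWh
First 500 kWh × £0.119 = £59.50
Next 500 kWh × £0.169 = £84.50
Remaining 1563.7 kWh × £0.237 = £370.60
Energy charge = £514.60; + service £22.08 = £536.68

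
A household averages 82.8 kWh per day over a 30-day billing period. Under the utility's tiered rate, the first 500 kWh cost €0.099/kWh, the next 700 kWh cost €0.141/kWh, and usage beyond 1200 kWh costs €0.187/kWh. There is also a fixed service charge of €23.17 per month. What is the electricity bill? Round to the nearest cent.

Usage = 82.8 kWh/day × 30 days = 2484 kWh
First 500 kWh × €0.099 = €49.50
Next 700 kWh × €0.141 = €98.70
Remaining 1284 kWh × €0.187 = €240.11
Energy charge = €388.31; + service €23.17 = €411.48

€411.48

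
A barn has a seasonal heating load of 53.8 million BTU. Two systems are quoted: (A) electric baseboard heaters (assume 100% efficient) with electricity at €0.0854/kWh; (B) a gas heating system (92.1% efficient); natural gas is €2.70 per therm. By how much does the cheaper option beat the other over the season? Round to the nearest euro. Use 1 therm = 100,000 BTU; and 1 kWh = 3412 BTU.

Heat load = 53.8 × 10⁶ BTU = 53,800,000 BTU
Gas: input = 53,800,000 / 0.921 = 58,414,767 BTU = 584.1 therm → 584.1 × €2.70 = €1,577.20
Electric: 53,800,000 BTU / 3412 = 15,770 kWh → × €0.0854 = €1,346.58
Difference = |€1,577.20 − €1,346.58| = €230.62 ≈ €231

€231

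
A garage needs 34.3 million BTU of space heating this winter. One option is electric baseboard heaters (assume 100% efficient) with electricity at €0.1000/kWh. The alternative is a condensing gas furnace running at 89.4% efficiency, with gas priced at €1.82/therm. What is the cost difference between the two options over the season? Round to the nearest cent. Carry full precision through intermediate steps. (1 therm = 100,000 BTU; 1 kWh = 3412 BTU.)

Heat load = 34.3 × 10⁶ BTU = 34,300,000 BTU
Gas: input = 34,300,000 / 0.894 = 38,366,890 BTU = 383.7 therm → 383.7 × €1.82 = €698.28
Electric: 34,300,000 BTU / 3412 = 10,050 kWh → × €0.1000 = €1,005.28
Difference = |€698.28 − €1,005.28| = €307.00

€307.00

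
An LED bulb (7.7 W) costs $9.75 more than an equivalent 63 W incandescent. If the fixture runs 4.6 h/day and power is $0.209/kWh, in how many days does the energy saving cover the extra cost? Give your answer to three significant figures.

Power saved = 63 − 7.7 = 55.3 W
Daily energy saved = 55.3 W × 4.6 h = 254.4 Wh = 0.25438 kWh
Daily savings = 0.25438 × $0.209 = $0.0532
Payback = $9.75 / $0.0532 per day = 183.4 days

183 days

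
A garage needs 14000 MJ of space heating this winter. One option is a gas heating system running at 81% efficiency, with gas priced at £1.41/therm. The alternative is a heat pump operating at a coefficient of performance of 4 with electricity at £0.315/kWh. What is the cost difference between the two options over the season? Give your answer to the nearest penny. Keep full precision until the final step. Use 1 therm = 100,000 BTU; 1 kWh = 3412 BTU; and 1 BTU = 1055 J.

£75.28

Heat load = 14000 MJ = 14,000,000,000 J / 1055 = 13,270,142 BTU
Gas: input = 13,270,142 / 0.81 = 16,382,892 BTU = 163.8 therm → 163.8 × £1.41 = £231.00
Heat pump: 13,270,142 BTU / 3412 = 3,889 kWh heat; / 4 = 972.3 kWh in → × £0.315 = £306.28
Difference = |£231.00 − £306.28| = £75.28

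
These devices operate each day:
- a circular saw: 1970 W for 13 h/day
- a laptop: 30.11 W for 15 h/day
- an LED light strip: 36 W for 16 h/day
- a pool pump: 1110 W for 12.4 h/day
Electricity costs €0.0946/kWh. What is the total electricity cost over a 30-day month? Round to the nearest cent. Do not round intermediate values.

circular saw: 1970 W × 13 h × 30 d = 768,300 Wh = 768.3 kWh
laptop: 30.11 W × 15 h × 30 d = 13,550 Wh = 13.55 kWh
LED light strip: 36 W × 16 h × 30 d = 17,280 Wh = 17.28 kWh
pool pump: 1110 W × 12.4 h × 30 d = 412,920 Wh = 412.9 kWh
Total energy = 768.3 + 13.55 + 17.28 + 412.9 = 1,212 kWh
Cost = 1,212 kWh × €0.0946 = €114.66

€114.66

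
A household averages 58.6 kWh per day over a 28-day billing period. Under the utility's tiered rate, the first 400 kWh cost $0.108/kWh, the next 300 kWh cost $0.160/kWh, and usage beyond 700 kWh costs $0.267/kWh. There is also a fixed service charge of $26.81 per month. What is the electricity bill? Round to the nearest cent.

$369.20

Usage = 58.6 kWh/day × 28 days = 1640.8 kWh
First 400 kWh × $0.108 = $43.20
Next 300 kWh × $0.160 = $48.00
Remaining 940.8 kWh × $0.267 = $251.19
Energy charge = $342.39; + service $26.81 = $369.20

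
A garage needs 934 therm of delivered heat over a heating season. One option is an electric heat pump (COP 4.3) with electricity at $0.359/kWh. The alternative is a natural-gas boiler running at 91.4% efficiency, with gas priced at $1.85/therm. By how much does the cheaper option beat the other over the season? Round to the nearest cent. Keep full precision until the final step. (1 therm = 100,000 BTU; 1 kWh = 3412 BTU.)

$394.93

Heat load = 934 therm × 100,000 = 93,400,000 BTU
Gas: input = 93,400,000 / 0.914 = 102,188,184 BTU = 1,022 therm → 1,022 × $1.85 = $1,890.48
Heat pump: 93,400,000 BTU / 3412 = 27,370 kWh heat; / 4.3 = 6,366 kWh in → × $0.359 = $2,285.41
Difference = |$1,890.48 − $2,285.41| = $394.93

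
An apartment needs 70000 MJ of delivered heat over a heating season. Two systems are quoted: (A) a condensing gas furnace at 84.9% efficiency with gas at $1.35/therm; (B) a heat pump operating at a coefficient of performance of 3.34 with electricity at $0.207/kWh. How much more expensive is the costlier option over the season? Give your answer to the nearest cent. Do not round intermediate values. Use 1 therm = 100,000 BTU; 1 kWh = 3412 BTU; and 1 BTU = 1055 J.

$150.16

Heat load = 70000 MJ = 70,000,000,000 J / 1055 = 66,350,711 BTU
Gas: input = 66,350,711 / 0.849 = 78,151,603 BTU = 781.5 therm → 781.5 × $1.35 = $1,055.05
Heat pump: 66,350,711 BTU / 3412 = 19,450 kWh heat; / 3.34 = 5,822 kWh in → × $0.207 = $1,205.20
Difference = |$1,055.05 − $1,205.20| = $150.16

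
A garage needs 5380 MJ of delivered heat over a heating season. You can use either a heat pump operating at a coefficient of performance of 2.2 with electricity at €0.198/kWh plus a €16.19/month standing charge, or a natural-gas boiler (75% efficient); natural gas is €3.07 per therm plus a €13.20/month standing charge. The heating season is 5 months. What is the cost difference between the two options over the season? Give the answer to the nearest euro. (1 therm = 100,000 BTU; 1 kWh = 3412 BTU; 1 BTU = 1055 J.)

Heat load = 5380 MJ = 5,380,000,000 J / 1055 = 5,099,526 BTU
Gas: input = 5,099,526 / 0.75 = 6,799,368 BTU = 67.99 therm → 67.99 × €3.07 = €208.74; + 5 × €13.20 standing = €274.74
Heat pump: 5,099,526 BTU / 3412 = 1,495 kWh heat; / 2.2 = 679.4 kWh in → × €0.198 = €134.51; + 5 × €16.19 standing = €215.46
Difference = |€274.74 − €215.46| = €59.28 ≈ €59

€59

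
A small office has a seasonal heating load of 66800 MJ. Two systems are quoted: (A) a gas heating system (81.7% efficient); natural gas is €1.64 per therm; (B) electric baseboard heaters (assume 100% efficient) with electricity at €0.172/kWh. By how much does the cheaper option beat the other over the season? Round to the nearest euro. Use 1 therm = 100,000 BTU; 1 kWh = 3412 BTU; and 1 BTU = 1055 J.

Heat load = 66800 MJ = 66,800,000,000 J / 1055 = 63,317,536 BTU
Gas: input = 63,317,536 / 0.817 = 77,500,044 BTU = 775 therm → 775 × €1.64 = €1,271.00
Electric: 63,317,536 BTU / 3412 = 18,560 kWh → × €0.172 = €3,191.86
Difference = |€1,271.00 − €3,191.86| = €1,920.86 ≈ €1921

€1921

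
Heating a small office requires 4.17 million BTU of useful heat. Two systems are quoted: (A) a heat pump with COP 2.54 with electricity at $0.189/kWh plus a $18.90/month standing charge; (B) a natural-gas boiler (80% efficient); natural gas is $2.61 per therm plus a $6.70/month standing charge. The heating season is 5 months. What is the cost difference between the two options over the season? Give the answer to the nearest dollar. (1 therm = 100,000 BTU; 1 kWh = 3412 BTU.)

$16

Heat load = 4.17 × 10⁶ BTU = 4,170,000 BTU
Gas: input = 4,170,000 / 0.80 = 5,212,500 BTU = 52.12 therm → 52.12 × $2.61 = $136.05; + 5 × $6.70 standing = $169.55
Heat pump: 4,170,000 BTU / 3412 = 1,222 kWh heat; / 2.54 = 481.2 kWh in → × $0.189 = $90.94; + 5 × $18.90 standing = $185.44
Difference = |$169.55 − $185.44| = $15.89 ≈ $16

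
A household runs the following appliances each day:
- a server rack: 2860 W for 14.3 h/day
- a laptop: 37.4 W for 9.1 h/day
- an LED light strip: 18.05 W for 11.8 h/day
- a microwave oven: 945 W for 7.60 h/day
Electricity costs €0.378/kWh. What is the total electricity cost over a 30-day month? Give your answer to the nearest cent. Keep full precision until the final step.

server rack: 2860 W × 14.3 h × 30 d = 1,226,940 Wh = 1,227 kWh
laptop: 37.4 W × 9.1 h × 30 d = 10,210 Wh = 10.21 kWh
LED light strip: 18.05 W × 11.8 h × 30 d = 6,390 Wh = 6.39 kWh
microwave oven: 945 W × 7.60 h × 30 d = 215,460 Wh = 215.5 kWh
Total energy = 1,227 + 10.21 + 6.39 + 215.5 = 1,459 kWh
Cost = 1,459 kWh × €0.378 = €551.50

€551.50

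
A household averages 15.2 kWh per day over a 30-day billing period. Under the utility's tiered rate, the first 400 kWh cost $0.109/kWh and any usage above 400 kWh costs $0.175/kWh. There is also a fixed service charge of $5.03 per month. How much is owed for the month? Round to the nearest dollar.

$58

Usage = 15.2 kWh/day × 30 days = 456 kWh
First 400 kWh × $0.109 = $43.60
Remaining 56 kWh × $0.175 = $9.80
Energy charge = $53.40; + service $5.03 = $58.43 ≈ $58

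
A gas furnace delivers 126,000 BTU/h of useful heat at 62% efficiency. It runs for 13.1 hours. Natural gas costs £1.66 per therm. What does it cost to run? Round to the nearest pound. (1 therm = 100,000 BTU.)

Heat delivered = 126,000 BTU/h × 13.1 h = 1,650,600 BTU
Gas input = 1,650,600 / 0.62 = 2,662,258 BTU
= 2,662,258 / 100,000 = 26.62 therm
Cost = 26.62 × £1.66/therm = £44.19 ≈ £44

£44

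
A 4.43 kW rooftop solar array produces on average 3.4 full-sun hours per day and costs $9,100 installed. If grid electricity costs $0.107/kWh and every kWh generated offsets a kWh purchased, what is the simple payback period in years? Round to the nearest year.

15 years

Daily generation = 4.43 kW × 3.4 h = 15.06 kWh
Annual generation = 15.06 × 365 = 5497.6 kWh
Annual savings = 5497.6 × $0.107 = $588.25
Payback = $9,100 / $588.25 = 15.5 years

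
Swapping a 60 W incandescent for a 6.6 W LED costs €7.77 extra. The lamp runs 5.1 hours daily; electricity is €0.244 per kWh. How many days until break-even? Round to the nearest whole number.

117 days

Power saved = 60 − 6.6 = 53.4 W
Daily energy saved = 53.4 W × 5.1 h = 272.3 Wh = 0.27234 kWh
Daily savings = 0.27234 × €0.244 = €0.0665
Payback = €7.77 / €0.0665 per day = 116.9 days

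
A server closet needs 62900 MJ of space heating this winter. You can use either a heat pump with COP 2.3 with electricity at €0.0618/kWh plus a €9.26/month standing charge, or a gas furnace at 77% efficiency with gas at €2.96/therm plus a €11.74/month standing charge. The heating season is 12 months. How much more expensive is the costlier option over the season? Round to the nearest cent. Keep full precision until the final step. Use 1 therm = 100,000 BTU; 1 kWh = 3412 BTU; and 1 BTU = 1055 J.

Heat load = 62900 MJ = 62,900,000,000 J / 1055 = 59,620,853 BTU
Gas: input = 59,620,853 / 0.77 = 77,429,679 BTU = 774.3 therm → 774.3 × €2.96 = €2,291.92; + 12 × €11.74 standing = €2,432.80
Heat pump: 59,620,853 BTU / 3412 = 17,470 kWh heat; / 2.3 = 7,597 kWh in → × €0.0618 = €469.52; + 12 × €9.26 standing = €580.64
Difference = |€2,432.80 − €580.64| = €1,852.16

€1852.16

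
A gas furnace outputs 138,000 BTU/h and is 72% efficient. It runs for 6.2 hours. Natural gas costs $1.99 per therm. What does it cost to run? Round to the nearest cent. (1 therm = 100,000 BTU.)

$23.65

Heat delivered = 138,000 BTU/h × 6.2 h = 855,600 BTU
Gas input = 855,600 / 0.72 = 1,188,333 BTU
= 1,188,333 / 100,000 = 11.88 therm
Cost = 11.88 × $1.99/therm = $23.65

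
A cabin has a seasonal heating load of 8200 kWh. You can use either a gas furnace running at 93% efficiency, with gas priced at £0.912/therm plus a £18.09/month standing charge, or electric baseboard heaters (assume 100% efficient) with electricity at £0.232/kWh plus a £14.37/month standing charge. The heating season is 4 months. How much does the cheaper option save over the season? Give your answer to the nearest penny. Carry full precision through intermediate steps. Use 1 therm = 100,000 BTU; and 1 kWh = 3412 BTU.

£1613.15

Heat load = 8200 kWh × 3412 = 27,978,400 BTU
Gas: input = 27,978,400 / 0.930 = 30,084,301 BTU = 300.8 therm → 300.8 × £0.912 = £274.37; + 4 × £18.09 standing = £346.73
Electric: 27,978,400 BTU / 3412 = 8,200 kWh → × £0.232 = £1,902.40; + 4 × £14.37 standing = £1,959.88
Difference = |£346.73 − £1,959.88| = £1,613.15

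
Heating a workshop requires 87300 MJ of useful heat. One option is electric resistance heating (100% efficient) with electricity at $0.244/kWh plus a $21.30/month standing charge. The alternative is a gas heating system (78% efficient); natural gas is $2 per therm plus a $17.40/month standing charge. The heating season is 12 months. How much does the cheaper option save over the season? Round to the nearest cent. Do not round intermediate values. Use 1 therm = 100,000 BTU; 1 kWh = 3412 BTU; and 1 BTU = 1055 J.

Heat load = 87300 MJ = 87,300,000,000 J / 1055 = 82,748,815 BTU
Gas: input = 82,748,815 / 0.78 = 106,088,225 BTU = 1,061 therm → 1,061 × $2 = $2,121.76; + 12 × $17.40 standing = $2,330.56
Electric: 82,748,815 BTU / 3412 = 24,250 kWh → × $0.244 = $5,917.56; + 12 × $21.30 standing = $6,173.16
Difference = |$2,330.56 − $6,173.16| = $3,842.59

$3842.59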